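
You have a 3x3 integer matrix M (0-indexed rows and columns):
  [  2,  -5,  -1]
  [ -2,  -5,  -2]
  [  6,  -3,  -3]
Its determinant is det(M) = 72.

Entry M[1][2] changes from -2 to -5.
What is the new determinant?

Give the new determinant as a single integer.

det is linear in row 1: changing M[1][2] by delta changes det by delta * cofactor(1,2).
Cofactor C_12 = (-1)^(1+2) * minor(1,2) = -24
Entry delta = -5 - -2 = -3
Det delta = -3 * -24 = 72
New det = 72 + 72 = 144

Answer: 144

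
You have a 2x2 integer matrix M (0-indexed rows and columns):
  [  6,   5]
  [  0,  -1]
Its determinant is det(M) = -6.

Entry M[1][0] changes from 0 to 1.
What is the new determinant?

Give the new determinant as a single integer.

det is linear in row 1: changing M[1][0] by delta changes det by delta * cofactor(1,0).
Cofactor C_10 = (-1)^(1+0) * minor(1,0) = -5
Entry delta = 1 - 0 = 1
Det delta = 1 * -5 = -5
New det = -6 + -5 = -11

Answer: -11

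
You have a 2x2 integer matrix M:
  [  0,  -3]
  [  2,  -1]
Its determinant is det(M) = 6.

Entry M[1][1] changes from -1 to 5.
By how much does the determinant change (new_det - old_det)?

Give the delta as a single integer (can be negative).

Cofactor C_11 = 0
Entry delta = 5 - -1 = 6
Det delta = entry_delta * cofactor = 6 * 0 = 0

Answer: 0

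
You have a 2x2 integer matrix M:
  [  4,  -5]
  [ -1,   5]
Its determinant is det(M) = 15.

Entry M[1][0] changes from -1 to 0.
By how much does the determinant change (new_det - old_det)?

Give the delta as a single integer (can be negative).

Cofactor C_10 = 5
Entry delta = 0 - -1 = 1
Det delta = entry_delta * cofactor = 1 * 5 = 5

Answer: 5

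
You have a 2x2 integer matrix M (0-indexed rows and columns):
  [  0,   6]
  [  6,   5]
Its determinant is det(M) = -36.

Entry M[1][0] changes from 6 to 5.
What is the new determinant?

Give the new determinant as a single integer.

det is linear in row 1: changing M[1][0] by delta changes det by delta * cofactor(1,0).
Cofactor C_10 = (-1)^(1+0) * minor(1,0) = -6
Entry delta = 5 - 6 = -1
Det delta = -1 * -6 = 6
New det = -36 + 6 = -30

Answer: -30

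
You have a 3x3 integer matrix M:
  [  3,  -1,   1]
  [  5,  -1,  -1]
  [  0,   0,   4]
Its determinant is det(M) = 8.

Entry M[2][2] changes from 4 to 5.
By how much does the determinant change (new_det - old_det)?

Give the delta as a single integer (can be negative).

Answer: 2

Derivation:
Cofactor C_22 = 2
Entry delta = 5 - 4 = 1
Det delta = entry_delta * cofactor = 1 * 2 = 2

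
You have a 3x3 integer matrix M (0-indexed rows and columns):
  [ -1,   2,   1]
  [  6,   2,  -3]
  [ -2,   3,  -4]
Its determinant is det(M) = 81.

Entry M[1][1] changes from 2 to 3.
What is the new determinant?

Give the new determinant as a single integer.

Answer: 87

Derivation:
det is linear in row 1: changing M[1][1] by delta changes det by delta * cofactor(1,1).
Cofactor C_11 = (-1)^(1+1) * minor(1,1) = 6
Entry delta = 3 - 2 = 1
Det delta = 1 * 6 = 6
New det = 81 + 6 = 87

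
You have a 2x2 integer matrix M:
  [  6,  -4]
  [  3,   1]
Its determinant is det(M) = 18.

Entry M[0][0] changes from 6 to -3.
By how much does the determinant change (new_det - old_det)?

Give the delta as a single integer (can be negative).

Answer: -9

Derivation:
Cofactor C_00 = 1
Entry delta = -3 - 6 = -9
Det delta = entry_delta * cofactor = -9 * 1 = -9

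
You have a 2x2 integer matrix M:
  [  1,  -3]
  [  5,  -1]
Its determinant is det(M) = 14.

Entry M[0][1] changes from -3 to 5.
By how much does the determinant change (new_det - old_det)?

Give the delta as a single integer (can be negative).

Answer: -40

Derivation:
Cofactor C_01 = -5
Entry delta = 5 - -3 = 8
Det delta = entry_delta * cofactor = 8 * -5 = -40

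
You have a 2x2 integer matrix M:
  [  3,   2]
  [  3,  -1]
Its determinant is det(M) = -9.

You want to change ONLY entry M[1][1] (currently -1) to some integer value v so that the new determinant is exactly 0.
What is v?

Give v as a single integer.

Answer: 2

Derivation:
det is linear in entry M[1][1]: det = old_det + (v - -1) * C_11
Cofactor C_11 = 3
Want det = 0: -9 + (v - -1) * 3 = 0
  (v - -1) = 9 / 3 = 3
  v = -1 + (3) = 2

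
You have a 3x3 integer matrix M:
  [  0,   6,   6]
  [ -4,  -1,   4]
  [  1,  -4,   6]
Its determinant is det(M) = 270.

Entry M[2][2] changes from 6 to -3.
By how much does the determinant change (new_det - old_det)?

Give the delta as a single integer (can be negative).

Answer: -216

Derivation:
Cofactor C_22 = 24
Entry delta = -3 - 6 = -9
Det delta = entry_delta * cofactor = -9 * 24 = -216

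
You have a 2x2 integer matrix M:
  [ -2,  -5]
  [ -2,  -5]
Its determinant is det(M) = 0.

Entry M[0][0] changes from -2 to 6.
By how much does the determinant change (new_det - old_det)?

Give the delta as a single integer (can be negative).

Answer: -40

Derivation:
Cofactor C_00 = -5
Entry delta = 6 - -2 = 8
Det delta = entry_delta * cofactor = 8 * -5 = -40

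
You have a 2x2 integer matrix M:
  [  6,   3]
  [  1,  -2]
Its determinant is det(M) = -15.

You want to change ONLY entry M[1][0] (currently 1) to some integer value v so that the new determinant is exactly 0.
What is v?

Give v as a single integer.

Answer: -4

Derivation:
det is linear in entry M[1][0]: det = old_det + (v - 1) * C_10
Cofactor C_10 = -3
Want det = 0: -15 + (v - 1) * -3 = 0
  (v - 1) = 15 / -3 = -5
  v = 1 + (-5) = -4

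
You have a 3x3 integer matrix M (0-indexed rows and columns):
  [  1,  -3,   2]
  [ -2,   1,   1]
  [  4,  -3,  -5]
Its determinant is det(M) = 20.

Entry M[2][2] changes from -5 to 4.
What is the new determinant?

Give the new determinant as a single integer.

det is linear in row 2: changing M[2][2] by delta changes det by delta * cofactor(2,2).
Cofactor C_22 = (-1)^(2+2) * minor(2,2) = -5
Entry delta = 4 - -5 = 9
Det delta = 9 * -5 = -45
New det = 20 + -45 = -25

Answer: -25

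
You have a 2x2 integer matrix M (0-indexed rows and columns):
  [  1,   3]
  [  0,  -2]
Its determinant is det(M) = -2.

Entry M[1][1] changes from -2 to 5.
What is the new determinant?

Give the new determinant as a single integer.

det is linear in row 1: changing M[1][1] by delta changes det by delta * cofactor(1,1).
Cofactor C_11 = (-1)^(1+1) * minor(1,1) = 1
Entry delta = 5 - -2 = 7
Det delta = 7 * 1 = 7
New det = -2 + 7 = 5

Answer: 5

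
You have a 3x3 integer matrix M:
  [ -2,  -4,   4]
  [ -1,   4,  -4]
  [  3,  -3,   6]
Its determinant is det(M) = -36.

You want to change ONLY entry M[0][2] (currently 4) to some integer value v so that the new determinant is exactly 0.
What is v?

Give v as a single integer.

det is linear in entry M[0][2]: det = old_det + (v - 4) * C_02
Cofactor C_02 = -9
Want det = 0: -36 + (v - 4) * -9 = 0
  (v - 4) = 36 / -9 = -4
  v = 4 + (-4) = 0

Answer: 0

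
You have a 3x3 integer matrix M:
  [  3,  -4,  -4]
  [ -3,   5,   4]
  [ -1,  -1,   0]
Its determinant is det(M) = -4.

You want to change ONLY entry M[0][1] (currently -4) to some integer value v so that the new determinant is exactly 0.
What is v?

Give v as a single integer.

Answer: -5

Derivation:
det is linear in entry M[0][1]: det = old_det + (v - -4) * C_01
Cofactor C_01 = -4
Want det = 0: -4 + (v - -4) * -4 = 0
  (v - -4) = 4 / -4 = -1
  v = -4 + (-1) = -5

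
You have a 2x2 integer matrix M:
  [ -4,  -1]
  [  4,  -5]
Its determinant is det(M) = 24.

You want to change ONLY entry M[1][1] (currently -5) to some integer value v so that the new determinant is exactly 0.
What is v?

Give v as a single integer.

det is linear in entry M[1][1]: det = old_det + (v - -5) * C_11
Cofactor C_11 = -4
Want det = 0: 24 + (v - -5) * -4 = 0
  (v - -5) = -24 / -4 = 6
  v = -5 + (6) = 1

Answer: 1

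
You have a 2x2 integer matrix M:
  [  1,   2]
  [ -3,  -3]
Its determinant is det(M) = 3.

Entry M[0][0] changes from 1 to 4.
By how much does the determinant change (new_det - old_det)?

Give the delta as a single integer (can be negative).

Cofactor C_00 = -3
Entry delta = 4 - 1 = 3
Det delta = entry_delta * cofactor = 3 * -3 = -9

Answer: -9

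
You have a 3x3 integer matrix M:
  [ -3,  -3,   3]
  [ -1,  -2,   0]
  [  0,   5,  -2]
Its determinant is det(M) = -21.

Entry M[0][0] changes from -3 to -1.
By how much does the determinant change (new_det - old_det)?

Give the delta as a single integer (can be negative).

Cofactor C_00 = 4
Entry delta = -1 - -3 = 2
Det delta = entry_delta * cofactor = 2 * 4 = 8

Answer: 8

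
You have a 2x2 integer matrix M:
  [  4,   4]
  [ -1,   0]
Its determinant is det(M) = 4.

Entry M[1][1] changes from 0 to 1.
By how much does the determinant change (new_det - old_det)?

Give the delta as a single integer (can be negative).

Answer: 4

Derivation:
Cofactor C_11 = 4
Entry delta = 1 - 0 = 1
Det delta = entry_delta * cofactor = 1 * 4 = 4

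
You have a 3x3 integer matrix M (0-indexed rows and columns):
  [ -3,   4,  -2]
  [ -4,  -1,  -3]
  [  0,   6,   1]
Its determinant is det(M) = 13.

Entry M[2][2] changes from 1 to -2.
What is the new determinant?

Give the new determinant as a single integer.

Answer: -44

Derivation:
det is linear in row 2: changing M[2][2] by delta changes det by delta * cofactor(2,2).
Cofactor C_22 = (-1)^(2+2) * minor(2,2) = 19
Entry delta = -2 - 1 = -3
Det delta = -3 * 19 = -57
New det = 13 + -57 = -44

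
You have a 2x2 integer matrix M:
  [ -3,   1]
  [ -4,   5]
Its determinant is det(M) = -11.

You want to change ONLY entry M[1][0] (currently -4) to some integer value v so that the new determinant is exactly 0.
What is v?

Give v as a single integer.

det is linear in entry M[1][0]: det = old_det + (v - -4) * C_10
Cofactor C_10 = -1
Want det = 0: -11 + (v - -4) * -1 = 0
  (v - -4) = 11 / -1 = -11
  v = -4 + (-11) = -15

Answer: -15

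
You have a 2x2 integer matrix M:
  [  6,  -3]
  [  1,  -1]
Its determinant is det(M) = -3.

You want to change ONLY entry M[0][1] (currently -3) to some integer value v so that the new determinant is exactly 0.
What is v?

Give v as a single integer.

Answer: -6

Derivation:
det is linear in entry M[0][1]: det = old_det + (v - -3) * C_01
Cofactor C_01 = -1
Want det = 0: -3 + (v - -3) * -1 = 0
  (v - -3) = 3 / -1 = -3
  v = -3 + (-3) = -6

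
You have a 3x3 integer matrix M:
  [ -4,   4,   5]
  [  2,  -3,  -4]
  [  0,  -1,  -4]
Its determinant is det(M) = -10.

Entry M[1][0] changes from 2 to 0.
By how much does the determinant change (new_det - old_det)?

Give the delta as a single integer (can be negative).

Cofactor C_10 = 11
Entry delta = 0 - 2 = -2
Det delta = entry_delta * cofactor = -2 * 11 = -22

Answer: -22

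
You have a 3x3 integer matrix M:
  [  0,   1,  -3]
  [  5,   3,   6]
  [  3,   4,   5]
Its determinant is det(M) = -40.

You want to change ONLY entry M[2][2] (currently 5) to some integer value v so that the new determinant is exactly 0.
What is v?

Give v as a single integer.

det is linear in entry M[2][2]: det = old_det + (v - 5) * C_22
Cofactor C_22 = -5
Want det = 0: -40 + (v - 5) * -5 = 0
  (v - 5) = 40 / -5 = -8
  v = 5 + (-8) = -3

Answer: -3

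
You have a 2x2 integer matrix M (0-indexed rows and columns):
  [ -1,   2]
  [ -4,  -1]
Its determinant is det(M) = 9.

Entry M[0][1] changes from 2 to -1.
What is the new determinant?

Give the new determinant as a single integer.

det is linear in row 0: changing M[0][1] by delta changes det by delta * cofactor(0,1).
Cofactor C_01 = (-1)^(0+1) * minor(0,1) = 4
Entry delta = -1 - 2 = -3
Det delta = -3 * 4 = -12
New det = 9 + -12 = -3

Answer: -3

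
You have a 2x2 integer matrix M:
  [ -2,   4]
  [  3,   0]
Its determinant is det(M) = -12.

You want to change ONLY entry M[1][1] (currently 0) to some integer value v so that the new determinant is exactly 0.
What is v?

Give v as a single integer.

det is linear in entry M[1][1]: det = old_det + (v - 0) * C_11
Cofactor C_11 = -2
Want det = 0: -12 + (v - 0) * -2 = 0
  (v - 0) = 12 / -2 = -6
  v = 0 + (-6) = -6

Answer: -6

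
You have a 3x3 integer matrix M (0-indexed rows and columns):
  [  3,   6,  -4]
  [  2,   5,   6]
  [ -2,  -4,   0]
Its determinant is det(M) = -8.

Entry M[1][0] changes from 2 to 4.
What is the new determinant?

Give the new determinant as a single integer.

Answer: 24

Derivation:
det is linear in row 1: changing M[1][0] by delta changes det by delta * cofactor(1,0).
Cofactor C_10 = (-1)^(1+0) * minor(1,0) = 16
Entry delta = 4 - 2 = 2
Det delta = 2 * 16 = 32
New det = -8 + 32 = 24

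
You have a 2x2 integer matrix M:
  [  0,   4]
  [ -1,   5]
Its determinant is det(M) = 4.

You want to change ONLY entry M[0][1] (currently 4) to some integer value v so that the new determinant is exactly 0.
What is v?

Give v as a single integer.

det is linear in entry M[0][1]: det = old_det + (v - 4) * C_01
Cofactor C_01 = 1
Want det = 0: 4 + (v - 4) * 1 = 0
  (v - 4) = -4 / 1 = -4
  v = 4 + (-4) = 0

Answer: 0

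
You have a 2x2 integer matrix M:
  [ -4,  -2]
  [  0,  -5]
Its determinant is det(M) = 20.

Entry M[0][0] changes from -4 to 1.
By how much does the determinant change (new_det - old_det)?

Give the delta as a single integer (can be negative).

Cofactor C_00 = -5
Entry delta = 1 - -4 = 5
Det delta = entry_delta * cofactor = 5 * -5 = -25

Answer: -25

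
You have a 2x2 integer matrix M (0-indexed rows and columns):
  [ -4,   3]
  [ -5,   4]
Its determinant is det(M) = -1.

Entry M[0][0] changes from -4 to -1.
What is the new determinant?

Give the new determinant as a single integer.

Answer: 11

Derivation:
det is linear in row 0: changing M[0][0] by delta changes det by delta * cofactor(0,0).
Cofactor C_00 = (-1)^(0+0) * minor(0,0) = 4
Entry delta = -1 - -4 = 3
Det delta = 3 * 4 = 12
New det = -1 + 12 = 11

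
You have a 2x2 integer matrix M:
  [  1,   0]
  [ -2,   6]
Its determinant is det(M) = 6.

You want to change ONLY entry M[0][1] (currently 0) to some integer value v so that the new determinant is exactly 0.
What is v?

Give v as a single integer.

det is linear in entry M[0][1]: det = old_det + (v - 0) * C_01
Cofactor C_01 = 2
Want det = 0: 6 + (v - 0) * 2 = 0
  (v - 0) = -6 / 2 = -3
  v = 0 + (-3) = -3

Answer: -3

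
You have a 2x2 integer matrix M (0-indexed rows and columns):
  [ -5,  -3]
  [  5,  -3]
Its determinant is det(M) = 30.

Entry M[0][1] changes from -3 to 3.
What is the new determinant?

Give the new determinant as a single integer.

Answer: 0

Derivation:
det is linear in row 0: changing M[0][1] by delta changes det by delta * cofactor(0,1).
Cofactor C_01 = (-1)^(0+1) * minor(0,1) = -5
Entry delta = 3 - -3 = 6
Det delta = 6 * -5 = -30
New det = 30 + -30 = 0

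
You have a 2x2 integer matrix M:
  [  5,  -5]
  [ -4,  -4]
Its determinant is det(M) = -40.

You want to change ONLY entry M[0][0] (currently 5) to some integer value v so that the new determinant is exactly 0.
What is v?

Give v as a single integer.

Answer: -5

Derivation:
det is linear in entry M[0][0]: det = old_det + (v - 5) * C_00
Cofactor C_00 = -4
Want det = 0: -40 + (v - 5) * -4 = 0
  (v - 5) = 40 / -4 = -10
  v = 5 + (-10) = -5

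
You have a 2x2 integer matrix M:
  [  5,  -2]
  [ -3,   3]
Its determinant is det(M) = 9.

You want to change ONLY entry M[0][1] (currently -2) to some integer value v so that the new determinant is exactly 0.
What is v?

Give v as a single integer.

Answer: -5

Derivation:
det is linear in entry M[0][1]: det = old_det + (v - -2) * C_01
Cofactor C_01 = 3
Want det = 0: 9 + (v - -2) * 3 = 0
  (v - -2) = -9 / 3 = -3
  v = -2 + (-3) = -5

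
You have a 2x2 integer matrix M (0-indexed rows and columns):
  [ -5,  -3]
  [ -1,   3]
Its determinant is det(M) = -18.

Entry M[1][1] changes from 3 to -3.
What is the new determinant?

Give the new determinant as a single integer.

Answer: 12

Derivation:
det is linear in row 1: changing M[1][1] by delta changes det by delta * cofactor(1,1).
Cofactor C_11 = (-1)^(1+1) * minor(1,1) = -5
Entry delta = -3 - 3 = -6
Det delta = -6 * -5 = 30
New det = -18 + 30 = 12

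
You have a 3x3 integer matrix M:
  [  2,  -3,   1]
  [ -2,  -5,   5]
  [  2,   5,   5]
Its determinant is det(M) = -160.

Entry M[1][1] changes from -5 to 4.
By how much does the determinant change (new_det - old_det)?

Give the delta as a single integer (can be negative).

Answer: 72

Derivation:
Cofactor C_11 = 8
Entry delta = 4 - -5 = 9
Det delta = entry_delta * cofactor = 9 * 8 = 72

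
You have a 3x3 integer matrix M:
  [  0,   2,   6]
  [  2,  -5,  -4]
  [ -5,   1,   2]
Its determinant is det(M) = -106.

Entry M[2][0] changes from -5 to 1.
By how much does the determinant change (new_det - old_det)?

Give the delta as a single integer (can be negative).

Answer: 132

Derivation:
Cofactor C_20 = 22
Entry delta = 1 - -5 = 6
Det delta = entry_delta * cofactor = 6 * 22 = 132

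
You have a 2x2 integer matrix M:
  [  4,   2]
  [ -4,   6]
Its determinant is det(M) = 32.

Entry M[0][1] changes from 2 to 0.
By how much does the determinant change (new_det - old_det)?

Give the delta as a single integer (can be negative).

Cofactor C_01 = 4
Entry delta = 0 - 2 = -2
Det delta = entry_delta * cofactor = -2 * 4 = -8

Answer: -8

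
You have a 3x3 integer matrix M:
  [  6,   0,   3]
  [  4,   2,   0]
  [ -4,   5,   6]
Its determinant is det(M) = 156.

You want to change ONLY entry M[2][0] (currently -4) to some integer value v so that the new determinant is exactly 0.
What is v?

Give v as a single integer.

det is linear in entry M[2][0]: det = old_det + (v - -4) * C_20
Cofactor C_20 = -6
Want det = 0: 156 + (v - -4) * -6 = 0
  (v - -4) = -156 / -6 = 26
  v = -4 + (26) = 22

Answer: 22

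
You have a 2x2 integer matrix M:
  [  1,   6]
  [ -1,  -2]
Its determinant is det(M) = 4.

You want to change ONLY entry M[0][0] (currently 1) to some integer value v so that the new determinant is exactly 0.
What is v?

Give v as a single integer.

det is linear in entry M[0][0]: det = old_det + (v - 1) * C_00
Cofactor C_00 = -2
Want det = 0: 4 + (v - 1) * -2 = 0
  (v - 1) = -4 / -2 = 2
  v = 1 + (2) = 3

Answer: 3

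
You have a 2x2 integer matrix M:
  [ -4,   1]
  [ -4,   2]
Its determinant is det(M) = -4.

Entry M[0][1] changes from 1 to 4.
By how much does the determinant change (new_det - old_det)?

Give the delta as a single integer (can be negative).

Answer: 12

Derivation:
Cofactor C_01 = 4
Entry delta = 4 - 1 = 3
Det delta = entry_delta * cofactor = 3 * 4 = 12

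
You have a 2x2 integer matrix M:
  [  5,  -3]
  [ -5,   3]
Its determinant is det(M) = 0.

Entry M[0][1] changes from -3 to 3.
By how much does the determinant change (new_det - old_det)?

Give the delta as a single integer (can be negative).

Cofactor C_01 = 5
Entry delta = 3 - -3 = 6
Det delta = entry_delta * cofactor = 6 * 5 = 30

Answer: 30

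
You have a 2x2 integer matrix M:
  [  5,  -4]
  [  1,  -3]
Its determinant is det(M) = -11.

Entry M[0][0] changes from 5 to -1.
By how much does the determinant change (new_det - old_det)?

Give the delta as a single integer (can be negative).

Answer: 18

Derivation:
Cofactor C_00 = -3
Entry delta = -1 - 5 = -6
Det delta = entry_delta * cofactor = -6 * -3 = 18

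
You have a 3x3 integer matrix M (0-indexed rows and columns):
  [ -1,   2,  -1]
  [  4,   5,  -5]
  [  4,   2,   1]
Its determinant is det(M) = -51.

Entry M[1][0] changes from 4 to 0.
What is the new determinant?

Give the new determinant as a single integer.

det is linear in row 1: changing M[1][0] by delta changes det by delta * cofactor(1,0).
Cofactor C_10 = (-1)^(1+0) * minor(1,0) = -4
Entry delta = 0 - 4 = -4
Det delta = -4 * -4 = 16
New det = -51 + 16 = -35

Answer: -35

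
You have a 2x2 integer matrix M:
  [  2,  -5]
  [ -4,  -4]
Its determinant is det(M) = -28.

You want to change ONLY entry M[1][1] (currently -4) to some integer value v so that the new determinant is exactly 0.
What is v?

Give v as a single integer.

Answer: 10

Derivation:
det is linear in entry M[1][1]: det = old_det + (v - -4) * C_11
Cofactor C_11 = 2
Want det = 0: -28 + (v - -4) * 2 = 0
  (v - -4) = 28 / 2 = 14
  v = -4 + (14) = 10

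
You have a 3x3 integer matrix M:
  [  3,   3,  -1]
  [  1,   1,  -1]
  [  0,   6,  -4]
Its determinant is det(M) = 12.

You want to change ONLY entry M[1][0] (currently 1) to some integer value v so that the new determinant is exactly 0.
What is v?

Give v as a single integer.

Answer: -1

Derivation:
det is linear in entry M[1][0]: det = old_det + (v - 1) * C_10
Cofactor C_10 = 6
Want det = 0: 12 + (v - 1) * 6 = 0
  (v - 1) = -12 / 6 = -2
  v = 1 + (-2) = -1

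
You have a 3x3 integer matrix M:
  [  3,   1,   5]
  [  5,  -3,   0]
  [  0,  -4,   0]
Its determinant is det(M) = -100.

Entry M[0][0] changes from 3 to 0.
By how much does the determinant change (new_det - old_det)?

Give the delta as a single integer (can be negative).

Answer: 0

Derivation:
Cofactor C_00 = 0
Entry delta = 0 - 3 = -3
Det delta = entry_delta * cofactor = -3 * 0 = 0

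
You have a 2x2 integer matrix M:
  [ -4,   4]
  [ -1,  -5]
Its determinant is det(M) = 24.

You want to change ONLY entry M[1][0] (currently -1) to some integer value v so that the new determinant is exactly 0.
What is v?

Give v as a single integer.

Answer: 5

Derivation:
det is linear in entry M[1][0]: det = old_det + (v - -1) * C_10
Cofactor C_10 = -4
Want det = 0: 24 + (v - -1) * -4 = 0
  (v - -1) = -24 / -4 = 6
  v = -1 + (6) = 5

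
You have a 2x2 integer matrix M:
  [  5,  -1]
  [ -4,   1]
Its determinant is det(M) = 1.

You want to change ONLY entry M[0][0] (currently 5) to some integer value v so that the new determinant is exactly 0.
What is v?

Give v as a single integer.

det is linear in entry M[0][0]: det = old_det + (v - 5) * C_00
Cofactor C_00 = 1
Want det = 0: 1 + (v - 5) * 1 = 0
  (v - 5) = -1 / 1 = -1
  v = 5 + (-1) = 4

Answer: 4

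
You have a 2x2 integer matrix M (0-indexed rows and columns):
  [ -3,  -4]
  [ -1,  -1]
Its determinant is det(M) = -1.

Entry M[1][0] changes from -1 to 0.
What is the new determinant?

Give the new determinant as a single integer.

det is linear in row 1: changing M[1][0] by delta changes det by delta * cofactor(1,0).
Cofactor C_10 = (-1)^(1+0) * minor(1,0) = 4
Entry delta = 0 - -1 = 1
Det delta = 1 * 4 = 4
New det = -1 + 4 = 3

Answer: 3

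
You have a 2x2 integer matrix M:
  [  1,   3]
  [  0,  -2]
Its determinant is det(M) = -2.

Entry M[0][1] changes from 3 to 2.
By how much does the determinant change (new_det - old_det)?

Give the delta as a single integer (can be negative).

Cofactor C_01 = 0
Entry delta = 2 - 3 = -1
Det delta = entry_delta * cofactor = -1 * 0 = 0

Answer: 0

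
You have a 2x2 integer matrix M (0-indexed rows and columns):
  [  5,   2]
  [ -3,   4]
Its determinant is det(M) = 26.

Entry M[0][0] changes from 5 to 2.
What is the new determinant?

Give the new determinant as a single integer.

Answer: 14

Derivation:
det is linear in row 0: changing M[0][0] by delta changes det by delta * cofactor(0,0).
Cofactor C_00 = (-1)^(0+0) * minor(0,0) = 4
Entry delta = 2 - 5 = -3
Det delta = -3 * 4 = -12
New det = 26 + -12 = 14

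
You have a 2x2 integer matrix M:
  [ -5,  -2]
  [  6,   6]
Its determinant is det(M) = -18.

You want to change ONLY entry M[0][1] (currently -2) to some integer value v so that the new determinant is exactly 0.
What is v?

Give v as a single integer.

det is linear in entry M[0][1]: det = old_det + (v - -2) * C_01
Cofactor C_01 = -6
Want det = 0: -18 + (v - -2) * -6 = 0
  (v - -2) = 18 / -6 = -3
  v = -2 + (-3) = -5

Answer: -5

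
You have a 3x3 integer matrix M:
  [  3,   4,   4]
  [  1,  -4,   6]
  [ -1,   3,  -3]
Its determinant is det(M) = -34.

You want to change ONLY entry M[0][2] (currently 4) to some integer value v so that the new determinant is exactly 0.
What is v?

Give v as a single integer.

det is linear in entry M[0][2]: det = old_det + (v - 4) * C_02
Cofactor C_02 = -1
Want det = 0: -34 + (v - 4) * -1 = 0
  (v - 4) = 34 / -1 = -34
  v = 4 + (-34) = -30

Answer: -30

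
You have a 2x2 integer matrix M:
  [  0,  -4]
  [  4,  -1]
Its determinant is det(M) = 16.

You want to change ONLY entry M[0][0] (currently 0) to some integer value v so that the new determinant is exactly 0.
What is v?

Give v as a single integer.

det is linear in entry M[0][0]: det = old_det + (v - 0) * C_00
Cofactor C_00 = -1
Want det = 0: 16 + (v - 0) * -1 = 0
  (v - 0) = -16 / -1 = 16
  v = 0 + (16) = 16

Answer: 16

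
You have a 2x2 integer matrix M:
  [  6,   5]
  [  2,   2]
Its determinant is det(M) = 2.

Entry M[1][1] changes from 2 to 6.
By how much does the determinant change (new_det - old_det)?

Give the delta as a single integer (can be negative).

Cofactor C_11 = 6
Entry delta = 6 - 2 = 4
Det delta = entry_delta * cofactor = 4 * 6 = 24

Answer: 24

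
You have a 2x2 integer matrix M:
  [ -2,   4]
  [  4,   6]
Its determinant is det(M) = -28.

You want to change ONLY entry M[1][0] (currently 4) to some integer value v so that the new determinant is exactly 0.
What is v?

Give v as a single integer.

det is linear in entry M[1][0]: det = old_det + (v - 4) * C_10
Cofactor C_10 = -4
Want det = 0: -28 + (v - 4) * -4 = 0
  (v - 4) = 28 / -4 = -7
  v = 4 + (-7) = -3

Answer: -3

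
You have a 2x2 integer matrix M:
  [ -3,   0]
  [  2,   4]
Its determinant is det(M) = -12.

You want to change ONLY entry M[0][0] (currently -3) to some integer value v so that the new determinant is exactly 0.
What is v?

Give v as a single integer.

det is linear in entry M[0][0]: det = old_det + (v - -3) * C_00
Cofactor C_00 = 4
Want det = 0: -12 + (v - -3) * 4 = 0
  (v - -3) = 12 / 4 = 3
  v = -3 + (3) = 0

Answer: 0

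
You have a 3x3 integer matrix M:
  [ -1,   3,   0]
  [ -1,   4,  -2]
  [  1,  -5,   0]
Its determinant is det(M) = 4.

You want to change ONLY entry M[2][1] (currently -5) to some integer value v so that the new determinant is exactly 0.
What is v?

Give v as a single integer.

det is linear in entry M[2][1]: det = old_det + (v - -5) * C_21
Cofactor C_21 = -2
Want det = 0: 4 + (v - -5) * -2 = 0
  (v - -5) = -4 / -2 = 2
  v = -5 + (2) = -3

Answer: -3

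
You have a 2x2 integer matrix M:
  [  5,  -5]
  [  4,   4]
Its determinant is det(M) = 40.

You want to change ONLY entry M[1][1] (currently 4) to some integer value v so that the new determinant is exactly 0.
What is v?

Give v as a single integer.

Answer: -4

Derivation:
det is linear in entry M[1][1]: det = old_det + (v - 4) * C_11
Cofactor C_11 = 5
Want det = 0: 40 + (v - 4) * 5 = 0
  (v - 4) = -40 / 5 = -8
  v = 4 + (-8) = -4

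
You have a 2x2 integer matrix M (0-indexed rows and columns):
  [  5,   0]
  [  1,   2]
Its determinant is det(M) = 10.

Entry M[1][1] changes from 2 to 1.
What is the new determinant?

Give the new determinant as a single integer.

det is linear in row 1: changing M[1][1] by delta changes det by delta * cofactor(1,1).
Cofactor C_11 = (-1)^(1+1) * minor(1,1) = 5
Entry delta = 1 - 2 = -1
Det delta = -1 * 5 = -5
New det = 10 + -5 = 5

Answer: 5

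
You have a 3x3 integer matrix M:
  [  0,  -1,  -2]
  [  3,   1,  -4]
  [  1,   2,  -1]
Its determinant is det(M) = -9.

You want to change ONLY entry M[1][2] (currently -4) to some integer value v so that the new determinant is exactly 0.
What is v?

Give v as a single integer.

Answer: -13

Derivation:
det is linear in entry M[1][2]: det = old_det + (v - -4) * C_12
Cofactor C_12 = -1
Want det = 0: -9 + (v - -4) * -1 = 0
  (v - -4) = 9 / -1 = -9
  v = -4 + (-9) = -13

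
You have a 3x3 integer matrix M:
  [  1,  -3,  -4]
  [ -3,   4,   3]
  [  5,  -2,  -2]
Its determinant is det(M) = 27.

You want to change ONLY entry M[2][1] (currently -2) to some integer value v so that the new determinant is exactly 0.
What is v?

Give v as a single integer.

det is linear in entry M[2][1]: det = old_det + (v - -2) * C_21
Cofactor C_21 = 9
Want det = 0: 27 + (v - -2) * 9 = 0
  (v - -2) = -27 / 9 = -3
  v = -2 + (-3) = -5

Answer: -5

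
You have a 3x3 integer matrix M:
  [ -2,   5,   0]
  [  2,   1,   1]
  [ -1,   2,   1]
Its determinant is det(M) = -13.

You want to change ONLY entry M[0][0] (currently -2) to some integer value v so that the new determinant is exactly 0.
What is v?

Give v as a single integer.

Answer: -15

Derivation:
det is linear in entry M[0][0]: det = old_det + (v - -2) * C_00
Cofactor C_00 = -1
Want det = 0: -13 + (v - -2) * -1 = 0
  (v - -2) = 13 / -1 = -13
  v = -2 + (-13) = -15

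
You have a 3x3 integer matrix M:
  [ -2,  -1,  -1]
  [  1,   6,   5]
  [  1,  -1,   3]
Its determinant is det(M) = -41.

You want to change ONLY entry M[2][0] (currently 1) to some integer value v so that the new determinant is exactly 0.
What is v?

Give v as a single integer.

det is linear in entry M[2][0]: det = old_det + (v - 1) * C_20
Cofactor C_20 = 1
Want det = 0: -41 + (v - 1) * 1 = 0
  (v - 1) = 41 / 1 = 41
  v = 1 + (41) = 42

Answer: 42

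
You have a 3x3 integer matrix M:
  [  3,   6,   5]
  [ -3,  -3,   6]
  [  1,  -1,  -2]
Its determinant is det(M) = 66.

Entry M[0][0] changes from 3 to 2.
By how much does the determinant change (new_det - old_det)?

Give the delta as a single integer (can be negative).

Answer: -12

Derivation:
Cofactor C_00 = 12
Entry delta = 2 - 3 = -1
Det delta = entry_delta * cofactor = -1 * 12 = -12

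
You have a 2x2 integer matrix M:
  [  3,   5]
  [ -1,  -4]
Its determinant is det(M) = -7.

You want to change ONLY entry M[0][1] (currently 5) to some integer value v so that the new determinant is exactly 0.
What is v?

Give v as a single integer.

det is linear in entry M[0][1]: det = old_det + (v - 5) * C_01
Cofactor C_01 = 1
Want det = 0: -7 + (v - 5) * 1 = 0
  (v - 5) = 7 / 1 = 7
  v = 5 + (7) = 12

Answer: 12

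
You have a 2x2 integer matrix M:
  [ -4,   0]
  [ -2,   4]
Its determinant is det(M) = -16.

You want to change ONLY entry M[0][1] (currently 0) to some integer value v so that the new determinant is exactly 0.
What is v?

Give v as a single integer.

Answer: 8

Derivation:
det is linear in entry M[0][1]: det = old_det + (v - 0) * C_01
Cofactor C_01 = 2
Want det = 0: -16 + (v - 0) * 2 = 0
  (v - 0) = 16 / 2 = 8
  v = 0 + (8) = 8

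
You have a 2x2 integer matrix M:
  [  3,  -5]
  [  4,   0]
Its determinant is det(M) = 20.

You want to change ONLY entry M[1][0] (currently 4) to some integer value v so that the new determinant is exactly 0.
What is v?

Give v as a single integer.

Answer: 0

Derivation:
det is linear in entry M[1][0]: det = old_det + (v - 4) * C_10
Cofactor C_10 = 5
Want det = 0: 20 + (v - 4) * 5 = 0
  (v - 4) = -20 / 5 = -4
  v = 4 + (-4) = 0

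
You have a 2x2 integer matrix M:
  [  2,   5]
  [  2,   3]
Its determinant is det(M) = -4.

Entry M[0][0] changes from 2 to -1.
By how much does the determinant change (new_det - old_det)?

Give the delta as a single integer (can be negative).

Cofactor C_00 = 3
Entry delta = -1 - 2 = -3
Det delta = entry_delta * cofactor = -3 * 3 = -9

Answer: -9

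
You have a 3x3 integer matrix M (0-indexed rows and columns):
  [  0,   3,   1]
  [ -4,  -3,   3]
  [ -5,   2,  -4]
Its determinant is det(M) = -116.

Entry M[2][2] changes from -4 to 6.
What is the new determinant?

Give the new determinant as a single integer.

Answer: 4

Derivation:
det is linear in row 2: changing M[2][2] by delta changes det by delta * cofactor(2,2).
Cofactor C_22 = (-1)^(2+2) * minor(2,2) = 12
Entry delta = 6 - -4 = 10
Det delta = 10 * 12 = 120
New det = -116 + 120 = 4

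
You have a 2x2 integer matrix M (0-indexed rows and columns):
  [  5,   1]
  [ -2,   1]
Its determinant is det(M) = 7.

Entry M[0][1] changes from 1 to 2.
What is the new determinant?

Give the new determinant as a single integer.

Answer: 9

Derivation:
det is linear in row 0: changing M[0][1] by delta changes det by delta * cofactor(0,1).
Cofactor C_01 = (-1)^(0+1) * minor(0,1) = 2
Entry delta = 2 - 1 = 1
Det delta = 1 * 2 = 2
New det = 7 + 2 = 9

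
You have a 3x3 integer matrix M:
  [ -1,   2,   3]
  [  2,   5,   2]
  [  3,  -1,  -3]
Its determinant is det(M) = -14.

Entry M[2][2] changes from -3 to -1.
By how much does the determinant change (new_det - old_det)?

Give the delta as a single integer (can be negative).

Cofactor C_22 = -9
Entry delta = -1 - -3 = 2
Det delta = entry_delta * cofactor = 2 * -9 = -18

Answer: -18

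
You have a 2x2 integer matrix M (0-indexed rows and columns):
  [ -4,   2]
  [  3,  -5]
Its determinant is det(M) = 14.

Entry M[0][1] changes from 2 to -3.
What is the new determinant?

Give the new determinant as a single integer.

det is linear in row 0: changing M[0][1] by delta changes det by delta * cofactor(0,1).
Cofactor C_01 = (-1)^(0+1) * minor(0,1) = -3
Entry delta = -3 - 2 = -5
Det delta = -5 * -3 = 15
New det = 14 + 15 = 29

Answer: 29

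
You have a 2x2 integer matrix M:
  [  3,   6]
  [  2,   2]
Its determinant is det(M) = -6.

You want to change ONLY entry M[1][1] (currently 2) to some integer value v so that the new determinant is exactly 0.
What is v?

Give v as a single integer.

det is linear in entry M[1][1]: det = old_det + (v - 2) * C_11
Cofactor C_11 = 3
Want det = 0: -6 + (v - 2) * 3 = 0
  (v - 2) = 6 / 3 = 2
  v = 2 + (2) = 4

Answer: 4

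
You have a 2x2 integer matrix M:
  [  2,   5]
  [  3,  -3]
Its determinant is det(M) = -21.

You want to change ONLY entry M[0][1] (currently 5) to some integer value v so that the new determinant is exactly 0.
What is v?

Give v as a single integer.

det is linear in entry M[0][1]: det = old_det + (v - 5) * C_01
Cofactor C_01 = -3
Want det = 0: -21 + (v - 5) * -3 = 0
  (v - 5) = 21 / -3 = -7
  v = 5 + (-7) = -2

Answer: -2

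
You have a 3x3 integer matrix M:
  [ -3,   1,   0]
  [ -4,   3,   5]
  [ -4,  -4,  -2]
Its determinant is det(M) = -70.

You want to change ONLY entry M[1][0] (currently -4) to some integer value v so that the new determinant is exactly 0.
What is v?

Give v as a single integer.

Answer: 31

Derivation:
det is linear in entry M[1][0]: det = old_det + (v - -4) * C_10
Cofactor C_10 = 2
Want det = 0: -70 + (v - -4) * 2 = 0
  (v - -4) = 70 / 2 = 35
  v = -4 + (35) = 31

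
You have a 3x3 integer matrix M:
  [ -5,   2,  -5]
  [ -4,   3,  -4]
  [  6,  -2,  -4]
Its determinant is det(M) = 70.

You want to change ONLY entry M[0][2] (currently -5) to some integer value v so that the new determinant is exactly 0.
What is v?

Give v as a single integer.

Answer: 2

Derivation:
det is linear in entry M[0][2]: det = old_det + (v - -5) * C_02
Cofactor C_02 = -10
Want det = 0: 70 + (v - -5) * -10 = 0
  (v - -5) = -70 / -10 = 7
  v = -5 + (7) = 2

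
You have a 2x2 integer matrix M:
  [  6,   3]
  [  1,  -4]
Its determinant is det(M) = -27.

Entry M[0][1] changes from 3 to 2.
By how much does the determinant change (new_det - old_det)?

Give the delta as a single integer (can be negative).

Answer: 1

Derivation:
Cofactor C_01 = -1
Entry delta = 2 - 3 = -1
Det delta = entry_delta * cofactor = -1 * -1 = 1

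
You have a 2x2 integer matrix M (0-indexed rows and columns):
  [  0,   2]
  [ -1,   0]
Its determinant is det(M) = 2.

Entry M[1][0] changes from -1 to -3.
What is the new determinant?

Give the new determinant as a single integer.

Answer: 6

Derivation:
det is linear in row 1: changing M[1][0] by delta changes det by delta * cofactor(1,0).
Cofactor C_10 = (-1)^(1+0) * minor(1,0) = -2
Entry delta = -3 - -1 = -2
Det delta = -2 * -2 = 4
New det = 2 + 4 = 6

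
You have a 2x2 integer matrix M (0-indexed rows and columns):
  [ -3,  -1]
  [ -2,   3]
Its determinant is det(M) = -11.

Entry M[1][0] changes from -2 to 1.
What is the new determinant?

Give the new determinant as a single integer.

Answer: -8

Derivation:
det is linear in row 1: changing M[1][0] by delta changes det by delta * cofactor(1,0).
Cofactor C_10 = (-1)^(1+0) * minor(1,0) = 1
Entry delta = 1 - -2 = 3
Det delta = 3 * 1 = 3
New det = -11 + 3 = -8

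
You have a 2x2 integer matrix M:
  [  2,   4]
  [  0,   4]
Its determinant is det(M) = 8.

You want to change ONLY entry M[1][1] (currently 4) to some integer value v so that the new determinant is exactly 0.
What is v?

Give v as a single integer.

det is linear in entry M[1][1]: det = old_det + (v - 4) * C_11
Cofactor C_11 = 2
Want det = 0: 8 + (v - 4) * 2 = 0
  (v - 4) = -8 / 2 = -4
  v = 4 + (-4) = 0

Answer: 0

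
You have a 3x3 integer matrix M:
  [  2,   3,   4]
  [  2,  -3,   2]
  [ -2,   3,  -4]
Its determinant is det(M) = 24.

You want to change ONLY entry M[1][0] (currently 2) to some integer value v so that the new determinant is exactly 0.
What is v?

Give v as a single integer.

det is linear in entry M[1][0]: det = old_det + (v - 2) * C_10
Cofactor C_10 = 24
Want det = 0: 24 + (v - 2) * 24 = 0
  (v - 2) = -24 / 24 = -1
  v = 2 + (-1) = 1

Answer: 1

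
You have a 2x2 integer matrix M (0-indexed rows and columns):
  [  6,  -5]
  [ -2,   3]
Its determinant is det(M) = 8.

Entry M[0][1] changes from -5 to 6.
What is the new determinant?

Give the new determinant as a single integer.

Answer: 30

Derivation:
det is linear in row 0: changing M[0][1] by delta changes det by delta * cofactor(0,1).
Cofactor C_01 = (-1)^(0+1) * minor(0,1) = 2
Entry delta = 6 - -5 = 11
Det delta = 11 * 2 = 22
New det = 8 + 22 = 30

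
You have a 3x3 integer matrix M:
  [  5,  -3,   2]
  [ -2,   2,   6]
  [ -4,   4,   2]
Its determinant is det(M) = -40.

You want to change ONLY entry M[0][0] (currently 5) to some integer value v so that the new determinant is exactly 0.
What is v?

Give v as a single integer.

Answer: 3

Derivation:
det is linear in entry M[0][0]: det = old_det + (v - 5) * C_00
Cofactor C_00 = -20
Want det = 0: -40 + (v - 5) * -20 = 0
  (v - 5) = 40 / -20 = -2
  v = 5 + (-2) = 3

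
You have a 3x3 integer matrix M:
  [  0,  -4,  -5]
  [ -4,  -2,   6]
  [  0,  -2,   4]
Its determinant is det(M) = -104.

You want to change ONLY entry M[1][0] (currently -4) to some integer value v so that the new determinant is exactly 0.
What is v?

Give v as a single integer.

det is linear in entry M[1][0]: det = old_det + (v - -4) * C_10
Cofactor C_10 = 26
Want det = 0: -104 + (v - -4) * 26 = 0
  (v - -4) = 104 / 26 = 4
  v = -4 + (4) = 0

Answer: 0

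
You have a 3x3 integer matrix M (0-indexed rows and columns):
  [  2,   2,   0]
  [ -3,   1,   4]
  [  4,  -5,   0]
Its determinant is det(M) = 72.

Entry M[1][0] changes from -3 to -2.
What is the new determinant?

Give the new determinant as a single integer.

Answer: 72

Derivation:
det is linear in row 1: changing M[1][0] by delta changes det by delta * cofactor(1,0).
Cofactor C_10 = (-1)^(1+0) * minor(1,0) = 0
Entry delta = -2 - -3 = 1
Det delta = 1 * 0 = 0
New det = 72 + 0 = 72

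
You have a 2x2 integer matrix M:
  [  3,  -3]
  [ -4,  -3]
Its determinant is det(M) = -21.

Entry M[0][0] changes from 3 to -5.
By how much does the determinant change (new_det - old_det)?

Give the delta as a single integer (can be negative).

Cofactor C_00 = -3
Entry delta = -5 - 3 = -8
Det delta = entry_delta * cofactor = -8 * -3 = 24

Answer: 24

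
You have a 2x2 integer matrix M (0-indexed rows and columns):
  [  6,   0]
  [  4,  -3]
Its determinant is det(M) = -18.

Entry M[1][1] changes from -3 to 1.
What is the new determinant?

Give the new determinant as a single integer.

det is linear in row 1: changing M[1][1] by delta changes det by delta * cofactor(1,1).
Cofactor C_11 = (-1)^(1+1) * minor(1,1) = 6
Entry delta = 1 - -3 = 4
Det delta = 4 * 6 = 24
New det = -18 + 24 = 6

Answer: 6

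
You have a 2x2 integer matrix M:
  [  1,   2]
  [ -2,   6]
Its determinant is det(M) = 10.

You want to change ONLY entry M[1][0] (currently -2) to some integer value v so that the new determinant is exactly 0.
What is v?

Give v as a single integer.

det is linear in entry M[1][0]: det = old_det + (v - -2) * C_10
Cofactor C_10 = -2
Want det = 0: 10 + (v - -2) * -2 = 0
  (v - -2) = -10 / -2 = 5
  v = -2 + (5) = 3

Answer: 3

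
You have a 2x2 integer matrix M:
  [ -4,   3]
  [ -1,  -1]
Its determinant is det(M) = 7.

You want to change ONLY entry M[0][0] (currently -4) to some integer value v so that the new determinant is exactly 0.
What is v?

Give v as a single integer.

Answer: 3

Derivation:
det is linear in entry M[0][0]: det = old_det + (v - -4) * C_00
Cofactor C_00 = -1
Want det = 0: 7 + (v - -4) * -1 = 0
  (v - -4) = -7 / -1 = 7
  v = -4 + (7) = 3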